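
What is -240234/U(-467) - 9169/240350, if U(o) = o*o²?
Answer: -876100063247/24479061767050 ≈ -0.035790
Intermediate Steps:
U(o) = o³
-240234/U(-467) - 9169/240350 = -240234/((-467)³) - 9169/240350 = -240234/(-101847563) - 9169*1/240350 = -240234*(-1/101847563) - 9169/240350 = 240234/101847563 - 9169/240350 = -876100063247/24479061767050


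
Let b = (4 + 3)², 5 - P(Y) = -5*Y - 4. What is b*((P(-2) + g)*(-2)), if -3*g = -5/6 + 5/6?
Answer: 98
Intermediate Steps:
P(Y) = 9 + 5*Y (P(Y) = 5 - (-5*Y - 4) = 5 - (-4 - 5*Y) = 5 + (4 + 5*Y) = 9 + 5*Y)
g = 0 (g = -(-5/6 + 5/6)/3 = -(-5*⅙ + 5*(⅙))/3 = -(-⅚ + ⅚)/3 = -⅓*0 = 0)
b = 49 (b = 7² = 49)
b*((P(-2) + g)*(-2)) = 49*(((9 + 5*(-2)) + 0)*(-2)) = 49*(((9 - 10) + 0)*(-2)) = 49*((-1 + 0)*(-2)) = 49*(-1*(-2)) = 49*2 = 98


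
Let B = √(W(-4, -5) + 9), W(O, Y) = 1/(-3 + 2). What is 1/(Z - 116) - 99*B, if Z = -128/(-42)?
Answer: -21/2372 - 198*√2 ≈ -280.02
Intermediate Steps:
Z = 64/21 (Z = -128*(-1/42) = 64/21 ≈ 3.0476)
W(O, Y) = -1 (W(O, Y) = 1/(-1) = -1)
B = 2*√2 (B = √(-1 + 9) = √8 = 2*√2 ≈ 2.8284)
1/(Z - 116) - 99*B = 1/(64/21 - 116) - 198*√2 = 1/(-2372/21) - 198*√2 = -21/2372 - 198*√2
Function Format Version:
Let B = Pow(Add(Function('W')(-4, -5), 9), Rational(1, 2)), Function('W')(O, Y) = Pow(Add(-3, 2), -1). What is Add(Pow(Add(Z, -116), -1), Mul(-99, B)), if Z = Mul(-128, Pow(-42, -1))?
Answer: Add(Rational(-21, 2372), Mul(-198, Pow(2, Rational(1, 2)))) ≈ -280.02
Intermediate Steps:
Z = Rational(64, 21) (Z = Mul(-128, Rational(-1, 42)) = Rational(64, 21) ≈ 3.0476)
Function('W')(O, Y) = -1 (Function('W')(O, Y) = Pow(-1, -1) = -1)
B = Mul(2, Pow(2, Rational(1, 2))) (B = Pow(Add(-1, 9), Rational(1, 2)) = Pow(8, Rational(1, 2)) = Mul(2, Pow(2, Rational(1, 2))) ≈ 2.8284)
Add(Pow(Add(Z, -116), -1), Mul(-99, B)) = Add(Pow(Add(Rational(64, 21), -116), -1), Mul(-99, Mul(2, Pow(2, Rational(1, 2))))) = Add(Pow(Rational(-2372, 21), -1), Mul(-198, Pow(2, Rational(1, 2)))) = Add(Rational(-21, 2372), Mul(-198, Pow(2, Rational(1, 2))))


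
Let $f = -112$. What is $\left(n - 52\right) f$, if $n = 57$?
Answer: $-560$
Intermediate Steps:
$\left(n - 52\right) f = \left(57 - 52\right) \left(-112\right) = 5 \left(-112\right) = -560$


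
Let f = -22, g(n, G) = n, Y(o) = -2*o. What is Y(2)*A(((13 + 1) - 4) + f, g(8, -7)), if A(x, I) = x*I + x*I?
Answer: 768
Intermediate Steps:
A(x, I) = 2*I*x (A(x, I) = I*x + I*x = 2*I*x)
Y(2)*A(((13 + 1) - 4) + f, g(8, -7)) = (-2*2)*(2*8*(((13 + 1) - 4) - 22)) = -8*8*((14 - 4) - 22) = -8*8*(10 - 22) = -8*8*(-12) = -4*(-192) = 768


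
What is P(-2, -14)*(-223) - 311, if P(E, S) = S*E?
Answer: -6555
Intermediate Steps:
P(E, S) = E*S
P(-2, -14)*(-223) - 311 = -2*(-14)*(-223) - 311 = 28*(-223) - 311 = -6244 - 311 = -6555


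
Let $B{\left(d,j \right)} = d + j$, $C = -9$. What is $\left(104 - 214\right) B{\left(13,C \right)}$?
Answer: $-440$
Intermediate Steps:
$\left(104 - 214\right) B{\left(13,C \right)} = \left(104 - 214\right) \left(13 - 9\right) = \left(-110\right) 4 = -440$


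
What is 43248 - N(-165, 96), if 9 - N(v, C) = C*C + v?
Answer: 52290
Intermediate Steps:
N(v, C) = 9 - v - C² (N(v, C) = 9 - (C*C + v) = 9 - (C² + v) = 9 - (v + C²) = 9 + (-v - C²) = 9 - v - C²)
43248 - N(-165, 96) = 43248 - (9 - 1*(-165) - 1*96²) = 43248 - (9 + 165 - 1*9216) = 43248 - (9 + 165 - 9216) = 43248 - 1*(-9042) = 43248 + 9042 = 52290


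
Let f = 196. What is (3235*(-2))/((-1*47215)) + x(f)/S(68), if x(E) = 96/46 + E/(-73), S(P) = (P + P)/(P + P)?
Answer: -7308146/15854797 ≈ -0.46094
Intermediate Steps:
S(P) = 1 (S(P) = (2*P)/((2*P)) = (2*P)*(1/(2*P)) = 1)
x(E) = 48/23 - E/73 (x(E) = 96*(1/46) + E*(-1/73) = 48/23 - E/73)
(3235*(-2))/((-1*47215)) + x(f)/S(68) = (3235*(-2))/((-1*47215)) + (48/23 - 1/73*196)/1 = -6470/(-47215) + (48/23 - 196/73)*1 = -6470*(-1/47215) - 1004/1679*1 = 1294/9443 - 1004/1679 = -7308146/15854797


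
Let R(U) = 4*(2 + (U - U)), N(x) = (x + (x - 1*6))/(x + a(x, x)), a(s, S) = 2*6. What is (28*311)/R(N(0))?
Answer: 2177/2 ≈ 1088.5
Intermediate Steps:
a(s, S) = 12
N(x) = (-6 + 2*x)/(12 + x) (N(x) = (x + (x - 1*6))/(x + 12) = (x + (x - 6))/(12 + x) = (x + (-6 + x))/(12 + x) = (-6 + 2*x)/(12 + x))
R(U) = 8 (R(U) = 4*(2 + 0) = 4*2 = 8)
(28*311)/R(N(0)) = (28*311)/8 = 8708*(⅛) = 2177/2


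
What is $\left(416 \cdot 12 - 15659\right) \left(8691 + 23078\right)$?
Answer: $-338879923$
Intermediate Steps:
$\left(416 \cdot 12 - 15659\right) \left(8691 + 23078\right) = \left(4992 - 15659\right) 31769 = \left(-10667\right) 31769 = -338879923$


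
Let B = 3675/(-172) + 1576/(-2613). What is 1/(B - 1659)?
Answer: -449436/755488171 ≈ -0.00059489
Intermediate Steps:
B = -9873847/449436 (B = 3675*(-1/172) + 1576*(-1/2613) = -3675/172 - 1576/2613 = -9873847/449436 ≈ -21.969)
1/(B - 1659) = 1/(-9873847/449436 - 1659) = 1/(-755488171/449436) = -449436/755488171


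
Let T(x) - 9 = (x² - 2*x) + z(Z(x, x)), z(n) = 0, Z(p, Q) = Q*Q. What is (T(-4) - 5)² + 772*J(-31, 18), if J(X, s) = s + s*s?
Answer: 264808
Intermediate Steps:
Z(p, Q) = Q²
J(X, s) = s + s²
T(x) = 9 + x² - 2*x (T(x) = 9 + ((x² - 2*x) + 0) = 9 + (x² - 2*x) = 9 + x² - 2*x)
(T(-4) - 5)² + 772*J(-31, 18) = ((9 + (-4)² - 2*(-4)) - 5)² + 772*(18*(1 + 18)) = ((9 + 16 + 8) - 5)² + 772*(18*19) = (33 - 5)² + 772*342 = 28² + 264024 = 784 + 264024 = 264808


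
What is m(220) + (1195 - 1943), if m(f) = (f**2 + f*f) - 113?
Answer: 95939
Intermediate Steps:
m(f) = -113 + 2*f**2 (m(f) = (f**2 + f**2) - 113 = 2*f**2 - 113 = -113 + 2*f**2)
m(220) + (1195 - 1943) = (-113 + 2*220**2) + (1195 - 1943) = (-113 + 2*48400) - 748 = (-113 + 96800) - 748 = 96687 - 748 = 95939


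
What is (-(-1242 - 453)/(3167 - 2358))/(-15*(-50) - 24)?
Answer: 565/195778 ≈ 0.0028859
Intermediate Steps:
(-(-1242 - 453)/(3167 - 2358))/(-15*(-50) - 24) = (-(-1695)/809)/(750 - 24) = -(-1695)/809/726 = -1*(-1695/809)*(1/726) = (1695/809)*(1/726) = 565/195778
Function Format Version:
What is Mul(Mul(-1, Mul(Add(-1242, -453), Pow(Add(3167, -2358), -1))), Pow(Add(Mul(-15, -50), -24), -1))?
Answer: Rational(565, 195778) ≈ 0.0028859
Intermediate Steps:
Mul(Mul(-1, Mul(Add(-1242, -453), Pow(Add(3167, -2358), -1))), Pow(Add(Mul(-15, -50), -24), -1)) = Mul(Mul(-1, Mul(-1695, Pow(809, -1))), Pow(Add(750, -24), -1)) = Mul(Mul(-1, Mul(-1695, Rational(1, 809))), Pow(726, -1)) = Mul(Mul(-1, Rational(-1695, 809)), Rational(1, 726)) = Mul(Rational(1695, 809), Rational(1, 726)) = Rational(565, 195778)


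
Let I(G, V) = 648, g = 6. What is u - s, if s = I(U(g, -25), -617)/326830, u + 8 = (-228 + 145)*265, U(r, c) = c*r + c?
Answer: -3595620569/163415 ≈ -22003.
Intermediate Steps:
U(r, c) = c + c*r
u = -22003 (u = -8 + (-228 + 145)*265 = -8 - 83*265 = -8 - 21995 = -22003)
s = 324/163415 (s = 648/326830 = 648*(1/326830) = 324/163415 ≈ 0.0019827)
u - s = -22003 - 1*324/163415 = -22003 - 324/163415 = -3595620569/163415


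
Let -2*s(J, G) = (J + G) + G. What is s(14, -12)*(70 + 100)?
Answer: 850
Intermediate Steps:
s(J, G) = -G - J/2 (s(J, G) = -((J + G) + G)/2 = -((G + J) + G)/2 = -(J + 2*G)/2 = -G - J/2)
s(14, -12)*(70 + 100) = (-1*(-12) - ½*14)*(70 + 100) = (12 - 7)*170 = 5*170 = 850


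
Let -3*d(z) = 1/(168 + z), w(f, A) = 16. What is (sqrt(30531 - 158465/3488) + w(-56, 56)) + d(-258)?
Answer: 4321/270 + sqrt(23180738534)/872 ≈ 190.60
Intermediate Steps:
d(z) = -1/(3*(168 + z))
(sqrt(30531 - 158465/3488) + w(-56, 56)) + d(-258) = (sqrt(30531 - 158465/3488) + 16) - 1/(504 + 3*(-258)) = (sqrt(30531 - 158465*1/3488) + 16) - 1/(504 - 774) = (sqrt(30531 - 158465/3488) + 16) - 1/(-270) = (sqrt(106333663/3488) + 16) - 1*(-1/270) = (sqrt(23180738534)/872 + 16) + 1/270 = (16 + sqrt(23180738534)/872) + 1/270 = 4321/270 + sqrt(23180738534)/872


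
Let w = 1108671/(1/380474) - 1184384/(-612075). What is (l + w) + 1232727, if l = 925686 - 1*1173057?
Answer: 258186379562760134/612075 ≈ 4.2182e+11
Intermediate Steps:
l = -247371 (l = 925686 - 1173057 = -247371)
w = 258185776450986434/612075 (w = 1108671/(1/380474) - 1184384*(-1/612075) = 1108671*380474 + 1184384/612075 = 421820490054 + 1184384/612075 = 258185776450986434/612075 ≈ 4.2182e+11)
(l + w) + 1232727 = (-247371 + 258185776450986434/612075) + 1232727 = 258185625041381609/612075 + 1232727 = 258186379562760134/612075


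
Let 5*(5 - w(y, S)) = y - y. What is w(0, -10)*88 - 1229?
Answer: -789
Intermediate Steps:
w(y, S) = 5 (w(y, S) = 5 - (y - y)/5 = 5 - ⅕*0 = 5 + 0 = 5)
w(0, -10)*88 - 1229 = 5*88 - 1229 = 440 - 1229 = -789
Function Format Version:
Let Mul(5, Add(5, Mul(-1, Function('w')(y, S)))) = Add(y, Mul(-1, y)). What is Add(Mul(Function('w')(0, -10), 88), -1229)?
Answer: -789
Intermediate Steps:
Function('w')(y, S) = 5 (Function('w')(y, S) = Add(5, Mul(Rational(-1, 5), Add(y, Mul(-1, y)))) = Add(5, Mul(Rational(-1, 5), 0)) = Add(5, 0) = 5)
Add(Mul(Function('w')(0, -10), 88), -1229) = Add(Mul(5, 88), -1229) = Add(440, -1229) = -789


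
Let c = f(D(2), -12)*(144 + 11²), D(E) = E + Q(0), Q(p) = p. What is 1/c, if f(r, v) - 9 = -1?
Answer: 1/2120 ≈ 0.00047170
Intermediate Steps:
D(E) = E (D(E) = E + 0 = E)
f(r, v) = 8 (f(r, v) = 9 - 1 = 8)
c = 2120 (c = 8*(144 + 11²) = 8*(144 + 121) = 8*265 = 2120)
1/c = 1/2120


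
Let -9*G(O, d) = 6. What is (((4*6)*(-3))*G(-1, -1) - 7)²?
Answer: 1681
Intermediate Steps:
G(O, d) = -⅔ (G(O, d) = -⅑*6 = -⅔)
(((4*6)*(-3))*G(-1, -1) - 7)² = (((4*6)*(-3))*(-⅔) - 7)² = ((24*(-3))*(-⅔) - 7)² = (-72*(-⅔) - 7)² = (48 - 7)² = 41² = 1681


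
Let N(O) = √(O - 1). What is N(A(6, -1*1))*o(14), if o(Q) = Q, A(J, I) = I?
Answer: 14*I*√2 ≈ 19.799*I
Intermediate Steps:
N(O) = √(-1 + O)
N(A(6, -1*1))*o(14) = √(-1 - 1*1)*14 = √(-1 - 1)*14 = √(-2)*14 = (I*√2)*14 = 14*I*√2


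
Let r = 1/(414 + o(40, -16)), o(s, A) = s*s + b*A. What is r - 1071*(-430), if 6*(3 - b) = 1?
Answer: 2719890183/5906 ≈ 4.6053e+5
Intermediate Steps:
b = 17/6 (b = 3 - ⅙*1 = 3 - ⅙ = 17/6 ≈ 2.8333)
o(s, A) = s² + 17*A/6 (o(s, A) = s*s + 17*A/6 = s² + 17*A/6)
r = 3/5906 (r = 1/(414 + (40² + (17/6)*(-16))) = 1/(414 + (1600 - 136/3)) = 1/(414 + 4664/3) = 1/(5906/3) = 3/5906 ≈ 0.00050796)
r - 1071*(-430) = 3/5906 - 1071*(-430) = 3/5906 + 460530 = 2719890183/5906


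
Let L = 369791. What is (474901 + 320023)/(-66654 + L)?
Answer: 794924/303137 ≈ 2.6223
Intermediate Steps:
(474901 + 320023)/(-66654 + L) = (474901 + 320023)/(-66654 + 369791) = 794924/303137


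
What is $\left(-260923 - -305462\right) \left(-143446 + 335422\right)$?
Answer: $8550419064$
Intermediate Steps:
$\left(-260923 - -305462\right) \left(-143446 + 335422\right) = \left(-260923 + 305462\right) 191976 = 44539 \cdot 191976 = 8550419064$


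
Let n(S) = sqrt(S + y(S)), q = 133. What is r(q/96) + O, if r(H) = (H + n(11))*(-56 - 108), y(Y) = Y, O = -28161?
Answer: -681317/24 - 164*sqrt(22) ≈ -29157.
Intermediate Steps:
n(S) = sqrt(2)*sqrt(S) (n(S) = sqrt(S + S) = sqrt(2*S) = sqrt(2)*sqrt(S))
r(H) = -164*H - 164*sqrt(22) (r(H) = (H + sqrt(2)*sqrt(11))*(-56 - 108) = (H + sqrt(22))*(-164) = -164*H - 164*sqrt(22))
r(q/96) + O = (-21812/96 - 164*sqrt(22)) - 28161 = (-164*133/96 - 164*sqrt(22)) - 28161 = (-5453/24 - 164*sqrt(22)) - 28161 = -681317/24 - 164*sqrt(22)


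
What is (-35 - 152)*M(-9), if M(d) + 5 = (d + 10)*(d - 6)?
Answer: 3740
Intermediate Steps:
M(d) = -5 + (-6 + d)*(10 + d) (M(d) = -5 + (d + 10)*(d - 6) = -5 + (10 + d)*(-6 + d) = -5 + (-6 + d)*(10 + d))
(-35 - 152)*M(-9) = (-35 - 152)*(-65 + (-9)² + 4*(-9)) = -187*(-65 + 81 - 36) = -187*(-20) = 3740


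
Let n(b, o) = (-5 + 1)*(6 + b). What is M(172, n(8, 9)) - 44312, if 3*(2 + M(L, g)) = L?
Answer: -132770/3 ≈ -44257.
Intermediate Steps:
n(b, o) = -24 - 4*b (n(b, o) = -4*(6 + b) = -24 - 4*b)
M(L, g) = -2 + L/3
M(172, n(8, 9)) - 44312 = (-2 + (⅓)*172) - 44312 = (-2 + 172/3) - 44312 = 166/3 - 44312 = -132770/3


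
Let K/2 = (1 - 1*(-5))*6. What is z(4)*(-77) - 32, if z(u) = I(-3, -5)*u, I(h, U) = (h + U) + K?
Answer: -19744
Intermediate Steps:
K = 72 (K = 2*((1 - 1*(-5))*6) = 2*((1 + 5)*6) = 2*(6*6) = 2*36 = 72)
I(h, U) = 72 + U + h (I(h, U) = (h + U) + 72 = (U + h) + 72 = 72 + U + h)
z(u) = 64*u (z(u) = (72 - 5 - 3)*u = 64*u)
z(4)*(-77) - 32 = (64*4)*(-77) - 32 = 256*(-77) - 32 = -19712 - 32 = -19744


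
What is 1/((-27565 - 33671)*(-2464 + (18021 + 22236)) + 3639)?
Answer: -1/2314288509 ≈ -4.3210e-10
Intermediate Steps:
1/((-27565 - 33671)*(-2464 + (18021 + 22236)) + 3639) = 1/(-61236*(-2464 + 40257) + 3639) = 1/(-61236*37793 + 3639) = 1/(-2314292148 + 3639) = 1/(-2314288509) = -1/2314288509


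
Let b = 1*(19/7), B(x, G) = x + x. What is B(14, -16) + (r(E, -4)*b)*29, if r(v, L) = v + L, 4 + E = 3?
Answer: -2559/7 ≈ -365.57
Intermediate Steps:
E = -1 (E = -4 + 3 = -1)
B(x, G) = 2*x
r(v, L) = L + v
b = 19/7 (b = 1*(19*(⅐)) = 1*(19/7) = 19/7 ≈ 2.7143)
B(14, -16) + (r(E, -4)*b)*29 = 2*14 + ((-4 - 1)*(19/7))*29 = 28 - 5*19/7*29 = 28 - 95/7*29 = 28 - 2755/7 = -2559/7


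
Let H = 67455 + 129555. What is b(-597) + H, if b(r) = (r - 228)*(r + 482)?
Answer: 291885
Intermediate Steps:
b(r) = (-228 + r)*(482 + r)
H = 197010
b(-597) + H = (-109896 + (-597)² + 254*(-597)) + 197010 = (-109896 + 356409 - 151638) + 197010 = 94875 + 197010 = 291885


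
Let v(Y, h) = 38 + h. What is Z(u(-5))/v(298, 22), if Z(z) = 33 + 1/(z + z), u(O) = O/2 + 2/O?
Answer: 238/435 ≈ 0.54713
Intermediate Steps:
u(O) = O/2 + 2/O (u(O) = O*(½) + 2/O = O/2 + 2/O)
Z(z) = 33 + 1/(2*z)
Z(u(-5))/v(298, 22) = (33 + 1/(2*((½)*(-5) + 2/(-5))))/(38 + 22) = (33 + 1/(2*(-5/2 + 2*(-⅕))))/60 = (33 + 1/(2*(-5/2 - ⅖)))*(1/60) = (33 + 1/(2*(-29/10)))*(1/60) = (33 + (½)*(-10/29))*(1/60) = (33 - 5/29)*(1/60) = (952/29)*(1/60) = 238/435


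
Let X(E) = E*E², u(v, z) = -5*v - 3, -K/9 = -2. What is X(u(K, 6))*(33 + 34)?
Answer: -53891919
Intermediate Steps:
K = 18 (K = -9*(-2) = 18)
u(v, z) = -3 - 5*v
X(E) = E³
X(u(K, 6))*(33 + 34) = (-3 - 5*18)³*(33 + 34) = (-3 - 90)³*67 = (-93)³*67 = -804357*67 = -53891919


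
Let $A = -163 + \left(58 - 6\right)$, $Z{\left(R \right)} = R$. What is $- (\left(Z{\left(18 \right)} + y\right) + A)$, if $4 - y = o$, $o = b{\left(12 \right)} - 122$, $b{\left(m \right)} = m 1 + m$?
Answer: $-9$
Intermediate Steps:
$b{\left(m \right)} = 2 m$ ($b{\left(m \right)} = m + m = 2 m$)
$o = -98$ ($o = 2 \cdot 12 - 122 = 24 - 122 = -98$)
$y = 102$ ($y = 4 - -98 = 4 + 98 = 102$)
$A = -111$ ($A = -163 + 52 = -111$)
$- (\left(Z{\left(18 \right)} + y\right) + A) = - (\left(18 + 102\right) - 111) = - (120 - 111) = \left(-1\right) 9 = -9$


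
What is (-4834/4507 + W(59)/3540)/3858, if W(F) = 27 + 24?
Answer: -5627501/20517847080 ≈ -0.00027427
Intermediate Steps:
W(F) = 51
(-4834/4507 + W(59)/3540)/3858 = (-4834/4507 + 51/3540)/3858 = (-4834*1/4507 + 51*(1/3540))*(1/3858) = (-4834/4507 + 17/1180)*(1/3858) = -5627501/5318260*1/3858 = -5627501/20517847080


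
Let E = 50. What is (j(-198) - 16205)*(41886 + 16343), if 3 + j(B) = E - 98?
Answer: -946570624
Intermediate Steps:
j(B) = -51 (j(B) = -3 + (50 - 98) = -3 - 48 = -51)
(j(-198) - 16205)*(41886 + 16343) = (-51 - 16205)*(41886 + 16343) = -16256*58229 = -946570624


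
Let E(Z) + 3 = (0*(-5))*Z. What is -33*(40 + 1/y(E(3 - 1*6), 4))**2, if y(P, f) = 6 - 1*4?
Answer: -216513/4 ≈ -54128.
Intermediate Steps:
E(Z) = -3 (E(Z) = -3 + (0*(-5))*Z = -3 + 0*Z = -3 + 0 = -3)
y(P, f) = 2 (y(P, f) = 6 - 4 = 2)
-33*(40 + 1/y(E(3 - 1*6), 4))**2 = -33*(40 + 1/2)**2 = -33*(81/2)**2 = -33*6561/4 = -216513/4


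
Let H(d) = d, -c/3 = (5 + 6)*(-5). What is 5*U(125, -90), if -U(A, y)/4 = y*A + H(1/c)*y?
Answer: 2475120/11 ≈ 2.2501e+5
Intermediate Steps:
c = 165 (c = -3*(5 + 6)*(-5) = -33*(-5) = -3*(-55) = 165)
U(A, y) = -4*y/165 - 4*A*y (U(A, y) = -4*(y*A + y/165) = -4*(A*y + y/165) = -4*(y/165 + A*y) = -4*y/165 - 4*A*y)
5*U(125, -90) = 5*(-4/165*(-90)*(1 + 165*125)) = 5*(-4/165*(-90)*(1 + 20625)) = 5*(-4/165*(-90)*20626) = 5*(495024/11) = 2475120/11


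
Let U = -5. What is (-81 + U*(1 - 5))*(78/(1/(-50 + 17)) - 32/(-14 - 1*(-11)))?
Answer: 469090/3 ≈ 1.5636e+5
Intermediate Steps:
(-81 + U*(1 - 5))*(78/(1/(-50 + 17)) - 32/(-14 - 1*(-11))) = (-81 - 5*(1 - 5))*(78/(1/(-50 + 17)) - 32/(-14 - 1*(-11))) = (-81 - 5*(-4))*(78/(1/(-33)) - 32/(-14 + 11)) = (-81 + 20)*(78/(-1/33) - 32/(-3)) = -61*(78*(-33) - 32*(-⅓)) = -61*(-2574 + 32/3) = -61*(-7690/3) = 469090/3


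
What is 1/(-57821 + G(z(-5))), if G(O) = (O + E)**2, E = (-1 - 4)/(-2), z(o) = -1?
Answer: -4/231275 ≈ -1.7295e-5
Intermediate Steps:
E = 5/2 (E = -5*(-1/2) = 5/2 ≈ 2.5000)
G(O) = (5/2 + O)**2 (G(O) = (O + 5/2)**2 = (5/2 + O)**2)
1/(-57821 + G(z(-5))) = 1/(-57821 + (5 + 2*(-1))**2/4) = 1/(-57821 + (5 - 2)**2/4) = 1/(-57821 + (1/4)*3**2) = 1/(-57821 + (1/4)*9) = 1/(-57821 + 9/4) = 1/(-231275/4) = -4/231275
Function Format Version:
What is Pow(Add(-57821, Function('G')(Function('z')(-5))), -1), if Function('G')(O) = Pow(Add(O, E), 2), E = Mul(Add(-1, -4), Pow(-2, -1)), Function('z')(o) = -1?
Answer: Rational(-4, 231275) ≈ -1.7295e-5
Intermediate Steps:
E = Rational(5, 2) (E = Mul(-5, Rational(-1, 2)) = Rational(5, 2) ≈ 2.5000)
Function('G')(O) = Pow(Add(Rational(5, 2), O), 2) (Function('G')(O) = Pow(Add(O, Rational(5, 2)), 2) = Pow(Add(Rational(5, 2), O), 2))
Pow(Add(-57821, Function('G')(Function('z')(-5))), -1) = Pow(Add(-57821, Mul(Rational(1, 4), Pow(Add(5, Mul(2, -1)), 2))), -1) = Pow(Add(-57821, Mul(Rational(1, 4), Pow(Add(5, -2), 2))), -1) = Pow(Add(-57821, Mul(Rational(1, 4), Pow(3, 2))), -1) = Pow(Add(-57821, Mul(Rational(1, 4), 9)), -1) = Pow(Add(-57821, Rational(9, 4)), -1) = Pow(Rational(-231275, 4), -1) = Rational(-4, 231275)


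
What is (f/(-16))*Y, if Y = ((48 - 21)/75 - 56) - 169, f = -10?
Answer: -702/5 ≈ -140.40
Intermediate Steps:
Y = -5616/25 (Y = (27*(1/75) - 56) - 169 = (9/25 - 56) - 169 = -1391/25 - 169 = -5616/25 ≈ -224.64)
(f/(-16))*Y = -10/(-16)*(-5616/25) = -10*(-1/16)*(-5616/25) = (5/8)*(-5616/25) = -702/5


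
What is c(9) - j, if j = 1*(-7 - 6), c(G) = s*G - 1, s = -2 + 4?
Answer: 30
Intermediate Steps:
s = 2
c(G) = -1 + 2*G (c(G) = 2*G - 1 = -1 + 2*G)
j = -13 (j = 1*(-13) = -13)
c(9) - j = (-1 + 2*9) - 1*(-13) = (-1 + 18) + 13 = 17 + 13 = 30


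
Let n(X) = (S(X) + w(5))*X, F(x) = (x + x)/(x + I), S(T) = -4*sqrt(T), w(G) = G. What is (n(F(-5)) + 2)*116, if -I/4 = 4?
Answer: 10672/21 - 4640*sqrt(210)/441 ≈ 355.72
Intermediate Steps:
I = -16 (I = -4*4 = -16)
F(x) = 2*x/(-16 + x) (F(x) = (x + x)/(x - 16) = (2*x)/(-16 + x) = 2*x/(-16 + x))
n(X) = X*(5 - 4*sqrt(X)) (n(X) = (-4*sqrt(X) + 5)*X = (5 - 4*sqrt(X))*X = X*(5 - 4*sqrt(X)))
(n(F(-5)) + 2)*116 = ((-4*10*sqrt(10)*(-1/(-16 - 5))**(3/2) + 5*(2*(-5)/(-16 - 5))) + 2)*116 = ((-4*10*sqrt(10)*(-1/(-21))**(3/2) + 5*(2*(-5)/(-21))) + 2)*116 = ((-4*10*sqrt(210)/441 + 5*(2*(-5)*(-1/21))) + 2)*116 = ((-40*sqrt(210)/441 + 5*(10/21)) + 2)*116 = ((-40*sqrt(210)/441 + 50/21) + 2)*116 = ((50/21 - 40*sqrt(210)/441) + 2)*116 = (92/21 - 40*sqrt(210)/441)*116 = 10672/21 - 4640*sqrt(210)/441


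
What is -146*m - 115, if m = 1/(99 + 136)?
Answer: -27171/235 ≈ -115.62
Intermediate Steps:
m = 1/235 ≈ 0.0042553
-146*m - 115 = -146*1/235 - 115 = -146/235 - 115 = -27171/235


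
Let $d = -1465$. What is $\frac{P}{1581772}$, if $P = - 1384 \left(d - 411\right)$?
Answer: $\frac{649096}{395443} \approx 1.6414$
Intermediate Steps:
$P = 2596384$ ($P = - 1384 \left(-1465 - 411\right) = \left(-1384\right) \left(-1876\right) = 2596384$)
$\frac{P}{1581772} = \frac{2596384}{1581772} = 2596384 \cdot \frac{1}{1581772} = \frac{649096}{395443}$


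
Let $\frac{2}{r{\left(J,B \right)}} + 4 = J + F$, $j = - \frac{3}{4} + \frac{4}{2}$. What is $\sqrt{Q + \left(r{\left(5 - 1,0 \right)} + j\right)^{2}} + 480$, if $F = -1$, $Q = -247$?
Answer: $480 + \frac{i \sqrt{3943}}{4} \approx 480.0 + 15.698 i$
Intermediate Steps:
$j = \frac{5}{4}$ ($j = \left(-3\right) \frac{1}{4} + 4 \cdot \frac{1}{2} = - \frac{3}{4} + 2 = \frac{5}{4} \approx 1.25$)
$r{\left(J,B \right)} = \frac{2}{-5 + J}$ ($r{\left(J,B \right)} = \frac{2}{-4 + \left(J - 1\right)} = \frac{2}{-4 + \left(-1 + J\right)} = \frac{2}{-5 + J}$)
$\sqrt{Q + \left(r{\left(5 - 1,0 \right)} + j\right)^{2}} + 480 = \sqrt{-247 + \left(\frac{2}{-5 + \left(5 - 1\right)} + \frac{5}{4}\right)^{2}} + 480 = \sqrt{-247 + \left(\frac{2}{-5 + 4} + \frac{5}{4}\right)^{2}} + 480 = \sqrt{-247 + \left(\frac{2}{-1} + \frac{5}{4}\right)^{2}} + 480 = \sqrt{-247 + \left(2 \left(-1\right) + \frac{5}{4}\right)^{2}} + 480 = \sqrt{-247 + \left(-2 + \frac{5}{4}\right)^{2}} + 480 = \sqrt{-247 + \left(- \frac{3}{4}\right)^{2}} + 480 = \sqrt{-247 + \frac{9}{16}} + 480 = \sqrt{- \frac{3943}{16}} + 480 = \frac{i \sqrt{3943}}{4} + 480 = 480 + \frac{i \sqrt{3943}}{4}$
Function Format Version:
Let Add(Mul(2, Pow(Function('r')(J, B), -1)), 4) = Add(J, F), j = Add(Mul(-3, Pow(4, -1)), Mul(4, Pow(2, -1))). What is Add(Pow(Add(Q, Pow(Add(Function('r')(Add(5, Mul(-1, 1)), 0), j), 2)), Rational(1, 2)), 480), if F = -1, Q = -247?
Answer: Add(480, Mul(Rational(1, 4), I, Pow(3943, Rational(1, 2)))) ≈ Add(480.00, Mul(15.698, I))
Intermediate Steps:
j = Rational(5, 4) (j = Add(Mul(-3, Rational(1, 4)), Mul(4, Rational(1, 2))) = Add(Rational(-3, 4), 2) = Rational(5, 4) ≈ 1.2500)
Function('r')(J, B) = Mul(2, Pow(Add(-5, J), -1)) (Function('r')(J, B) = Mul(2, Pow(Add(-4, Add(J, -1)), -1)) = Mul(2, Pow(Add(-4, Add(-1, J)), -1)) = Mul(2, Pow(Add(-5, J), -1)))
Add(Pow(Add(Q, Pow(Add(Function('r')(Add(5, Mul(-1, 1)), 0), j), 2)), Rational(1, 2)), 480) = Add(Pow(Add(-247, Pow(Add(Mul(2, Pow(Add(-5, Add(5, Mul(-1, 1))), -1)), Rational(5, 4)), 2)), Rational(1, 2)), 480) = Add(Pow(Add(-247, Pow(Add(Mul(2, Pow(Add(-5, Add(5, -1)), -1)), Rational(5, 4)), 2)), Rational(1, 2)), 480) = Add(Pow(Add(-247, Pow(Add(Mul(2, Pow(Add(-5, 4), -1)), Rational(5, 4)), 2)), Rational(1, 2)), 480) = Add(Pow(Add(-247, Pow(Add(Mul(2, Pow(-1, -1)), Rational(5, 4)), 2)), Rational(1, 2)), 480) = Add(Pow(Add(-247, Pow(Add(Mul(2, -1), Rational(5, 4)), 2)), Rational(1, 2)), 480) = Add(Pow(Add(-247, Pow(Add(-2, Rational(5, 4)), 2)), Rational(1, 2)), 480) = Add(Pow(Add(-247, Pow(Rational(-3, 4), 2)), Rational(1, 2)), 480) = Add(Pow(Add(-247, Rational(9, 16)), Rational(1, 2)), 480) = Add(Pow(Rational(-3943, 16), Rational(1, 2)), 480) = Add(Mul(Rational(1, 4), I, Pow(3943, Rational(1, 2))), 480) = Add(480, Mul(Rational(1, 4), I, Pow(3943, Rational(1, 2))))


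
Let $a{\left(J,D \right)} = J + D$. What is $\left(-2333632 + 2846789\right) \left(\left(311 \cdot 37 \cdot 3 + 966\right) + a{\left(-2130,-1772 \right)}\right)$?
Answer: $16208063845$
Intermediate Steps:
$a{\left(J,D \right)} = D + J$
$\left(-2333632 + 2846789\right) \left(\left(311 \cdot 37 \cdot 3 + 966\right) + a{\left(-2130,-1772 \right)}\right) = \left(-2333632 + 2846789\right) \left(\left(311 \cdot 37 \cdot 3 + 966\right) - 3902\right) = 513157 \left(\left(311 \cdot 111 + 966\right) - 3902\right) = 513157 \left(\left(34521 + 966\right) - 3902\right) = 513157 \left(35487 - 3902\right) = 513157 \cdot 31585 = 16208063845$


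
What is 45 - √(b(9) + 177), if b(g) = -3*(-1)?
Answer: 45 - 6*√5 ≈ 31.584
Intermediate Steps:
b(g) = 3
45 - √(b(9) + 177) = 45 - √(3 + 177) = 45 - √180 = 45 - 6*√5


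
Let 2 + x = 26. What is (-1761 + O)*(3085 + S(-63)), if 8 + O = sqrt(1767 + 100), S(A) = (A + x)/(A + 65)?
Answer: -10845739/2 + 6131*sqrt(1867)/2 ≈ -5.2904e+6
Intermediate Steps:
x = 24 (x = -2 + 26 = 24)
S(A) = (24 + A)/(65 + A) (S(A) = (A + 24)/(A + 65) = (24 + A)/(65 + A))
O = -8 + sqrt(1867) (O = -8 + sqrt(1767 + 100) = -8 + sqrt(1867) ≈ 35.209)
(-1761 + O)*(3085 + S(-63)) = (-1761 + (-8 + sqrt(1867)))*(3085 + (24 - 63)/(65 - 63)) = (-1769 + sqrt(1867))*(3085 - 39/2) = (-1769 + sqrt(1867))*(6131/2) = -10845739/2 + 6131*sqrt(1867)/2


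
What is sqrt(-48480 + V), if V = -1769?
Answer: I*sqrt(50249) ≈ 224.16*I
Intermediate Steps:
sqrt(-48480 + V) = sqrt(-48480 - 1769) = sqrt(-50249) = I*sqrt(50249)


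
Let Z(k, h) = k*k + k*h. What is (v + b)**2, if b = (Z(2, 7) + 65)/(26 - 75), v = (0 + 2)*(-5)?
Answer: 328329/2401 ≈ 136.75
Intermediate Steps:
Z(k, h) = k**2 + h*k
v = -10 (v = 2*(-5) = -10)
b = -83/49 (b = (2*(7 + 2) + 65)/(26 - 75) = (2*9 + 65)/(-49) = (18 + 65)*(-1/49) = 83*(-1/49) = -83/49 ≈ -1.6939)
(v + b)**2 = (-10 - 83/49)**2 = (-573/49)**2 = 328329/2401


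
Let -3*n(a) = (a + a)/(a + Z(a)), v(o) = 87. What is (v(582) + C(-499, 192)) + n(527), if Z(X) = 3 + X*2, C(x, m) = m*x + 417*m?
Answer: -37201559/2376 ≈ -15657.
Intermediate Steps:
C(x, m) = 417*m + m*x
Z(X) = 3 + 2*X
n(a) = -2*a/(3*(3 + 3*a)) (n(a) = -(a + a)/(3*(a + (3 + 2*a))) = -2*a/(3*(3 + 3*a)))
(v(582) + C(-499, 192)) + n(527) = (87 + 192*(417 - 499)) - 2*527/(9 + 9*527) = (87 + 192*(-82)) - 2*527/(9 + 4743) = (87 - 15744) - 2*527/4752 = -15657 - 2*527*1/4752 = -15657 - 527/2376 = -37201559/2376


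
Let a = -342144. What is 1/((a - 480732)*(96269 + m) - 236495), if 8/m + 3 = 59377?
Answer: -29687/2351735451699997 ≈ -1.2623e-11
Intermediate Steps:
m = 4/29687 (m = 8/(-3 + 59377) = 8/59374 = 8*(1/59374) = 4/29687 ≈ 0.00013474)
1/((a - 480732)*(96269 + m) - 236495) = 1/((-342144 - 480732)*(96269 + 4/29687) - 236495) = 1/(-822876*2857937807/29687 - 236495) = 1/(-2351728430872932/29687 - 236495) = 1/(-2351735451699997/29687) = -29687/2351735451699997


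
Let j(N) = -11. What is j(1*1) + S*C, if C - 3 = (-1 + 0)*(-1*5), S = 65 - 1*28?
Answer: 285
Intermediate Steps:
S = 37 (S = 65 - 28 = 37)
C = 8 (C = 3 + (-1 + 0)*(-1*5) = 3 - 1*(-5) = 3 + 5 = 8)
j(1*1) + S*C = -11 + 37*8 = -11 + 296 = 285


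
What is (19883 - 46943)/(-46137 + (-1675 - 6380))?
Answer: 2255/4516 ≈ 0.49934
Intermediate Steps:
(19883 - 46943)/(-46137 + (-1675 - 6380)) = -27060/(-46137 - 8055) = -27060/(-54192) = -27060*(-1/54192) = 2255/4516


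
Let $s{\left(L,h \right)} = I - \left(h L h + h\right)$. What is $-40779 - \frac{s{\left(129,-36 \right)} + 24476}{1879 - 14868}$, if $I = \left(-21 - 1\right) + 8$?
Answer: $- \frac{529821117}{12989} \approx -40790.0$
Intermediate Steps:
$I = -14$ ($I = -22 + 8 = -14$)
$s{\left(L,h \right)} = -14 - h - L h^{2}$ ($s{\left(L,h \right)} = -14 - \left(h L h + h\right) = -14 - \left(L h h + h\right) = -14 - \left(L h^{2} + h\right) = -14 - \left(h + L h^{2}\right) = -14 - h - L h^{2}$)
$-40779 - \frac{s{\left(129,-36 \right)} + 24476}{1879 - 14868} = -40779 - \frac{\left(-14 - -36 - 129 \left(-36\right)^{2}\right) + 24476}{1879 - 14868} = -40779 - \frac{\left(-14 + 36 - 129 \cdot 1296\right) + 24476}{-12989} = -40779 - \left(\left(-14 + 36 - 167184\right) + 24476\right) \left(- \frac{1}{12989}\right) = -40779 - \left(-167162 + 24476\right) \left(- \frac{1}{12989}\right) = -40779 - \left(-142686\right) \left(- \frac{1}{12989}\right) = -40779 - \frac{142686}{12989} = - \frac{529821117}{12989}$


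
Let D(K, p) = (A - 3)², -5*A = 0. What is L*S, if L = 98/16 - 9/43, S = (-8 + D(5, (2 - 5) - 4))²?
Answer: 2035/344 ≈ 5.9157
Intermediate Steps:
A = 0 (A = -⅕*0 = 0)
D(K, p) = 9 (D(K, p) = (0 - 3)² = (-3)² = 9)
S = 1 (S = (-8 + 9)² = 1² = 1)
L = 2035/344 (L = 98*(1/16) - 9*1/43 = 49/8 - 9/43 = 2035/344 ≈ 5.9157)
L*S = (2035/344)*1 = 2035/344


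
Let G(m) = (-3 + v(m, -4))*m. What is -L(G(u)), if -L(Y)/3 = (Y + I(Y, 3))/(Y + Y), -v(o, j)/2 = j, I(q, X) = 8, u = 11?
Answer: 189/110 ≈ 1.7182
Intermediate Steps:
v(o, j) = -2*j
G(m) = 5*m (G(m) = (-3 - 2*(-4))*m = (-3 + 8)*m = 5*m)
L(Y) = -3*(8 + Y)/(2*Y) (L(Y) = -3*(Y + 8)/(Y + Y) = -3*(8 + Y)/(2*Y))
-L(G(u)) = -(-3/2 - 12/(5*11)) = -(-3/2 - 12/55) = -1*(-189/110) = 189/110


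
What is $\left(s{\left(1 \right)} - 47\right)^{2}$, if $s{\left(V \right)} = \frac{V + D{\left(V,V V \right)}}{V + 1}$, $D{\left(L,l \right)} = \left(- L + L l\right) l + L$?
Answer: $2116$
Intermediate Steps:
$D{\left(L,l \right)} = L + l \left(- L + L l\right)$ ($D{\left(L,l \right)} = l \left(- L + L l\right) + L = L + l \left(- L + L l\right)$)
$s{\left(V \right)} = \frac{V + V \left(1 + V^{4} - V^{2}\right)}{1 + V}$ ($s{\left(V \right)} = \frac{V + V \left(1 + \left(V V\right)^{2} - V V\right)}{V + 1} = \frac{V + V \left(1 + \left(V^{2}\right)^{2} - V^{2}\right)}{1 + V} = \frac{V + V \left(1 + V^{4} - V^{2}\right)}{1 + V}$)
$\left(s{\left(1 \right)} - 47\right)^{2} = \left(1 \frac{1}{1 + 1} \left(2 + 1^{4} - 1^{2}\right) - 47\right)^{2} = \left(1 \cdot \frac{1}{2} \left(2 + 1 - 1\right) - 47\right)^{2} = \left(1 \cdot \frac{1}{2} \cdot 2 - 47\right)^{2} = \left(1 - 47\right)^{2} = \left(-46\right)^{2} = 2116$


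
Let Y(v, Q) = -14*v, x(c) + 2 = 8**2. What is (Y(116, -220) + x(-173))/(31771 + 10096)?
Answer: -1562/41867 ≈ -0.037309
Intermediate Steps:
x(c) = 62 (x(c) = -2 + 8**2 = -2 + 64 = 62)
(Y(116, -220) + x(-173))/(31771 + 10096) = (-14*116 + 62)/(31771 + 10096) = (-1624 + 62)/41867 = -1562*1/41867 = -1562/41867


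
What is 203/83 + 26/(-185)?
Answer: 35397/15355 ≈ 2.3052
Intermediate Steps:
203/83 + 26/(-185) = 203*(1/83) + 26*(-1/185) = 203/83 - 26/185 = 35397/15355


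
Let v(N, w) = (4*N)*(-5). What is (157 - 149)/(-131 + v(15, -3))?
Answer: -8/431 ≈ -0.018561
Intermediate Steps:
v(N, w) = -20*N
(157 - 149)/(-131 + v(15, -3)) = (157 - 149)/(-131 - 20*15) = 8/(-131 - 300) = 8/(-431) = 8*(-1/431) = -8/431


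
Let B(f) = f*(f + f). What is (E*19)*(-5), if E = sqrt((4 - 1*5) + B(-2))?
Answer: -95*sqrt(7) ≈ -251.35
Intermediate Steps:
B(f) = 2*f**2 (B(f) = f*(2*f) = 2*f**2)
E = sqrt(7) (E = sqrt((4 - 1*5) + 2*(-2)**2) = sqrt((4 - 5) + 2*4) = sqrt(-1 + 8) = sqrt(7) ≈ 2.6458)
(E*19)*(-5) = (sqrt(7)*19)*(-5) = (19*sqrt(7))*(-5) = -95*sqrt(7)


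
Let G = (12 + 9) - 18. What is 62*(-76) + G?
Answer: -4709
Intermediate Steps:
G = 3 (G = 21 - 18 = 3)
62*(-76) + G = 62*(-76) + 3 = -4712 + 3 = -4709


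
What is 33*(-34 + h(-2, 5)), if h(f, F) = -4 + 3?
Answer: -1155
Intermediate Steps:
h(f, F) = -1
33*(-34 + h(-2, 5)) = 33*(-34 - 1) = 33*(-35) = -1155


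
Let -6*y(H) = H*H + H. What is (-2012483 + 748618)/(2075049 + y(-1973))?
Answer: -3791595/4279769 ≈ -0.88593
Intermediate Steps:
y(H) = -H/6 - H²/6 (y(H) = -(H*H + H)/6 = -(H² + H)/6 = -(H + H²)/6 = -H/6 - H²/6)
(-2012483 + 748618)/(2075049 + y(-1973)) = (-2012483 + 748618)/(2075049 - ⅙*(-1973)*(1 - 1973)) = -1263865/(2075049 - ⅙*(-1973)*(-1972)) = -1263865/(2075049 - 1945378/3) = -1263865/4279769/3 = -1263865*3/4279769 = -3791595/4279769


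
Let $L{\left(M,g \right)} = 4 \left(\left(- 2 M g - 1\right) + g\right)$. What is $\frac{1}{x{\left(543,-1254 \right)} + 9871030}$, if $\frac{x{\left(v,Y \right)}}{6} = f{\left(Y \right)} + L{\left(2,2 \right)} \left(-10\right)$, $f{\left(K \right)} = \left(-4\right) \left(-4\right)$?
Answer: $\frac{1}{9872806} \approx 1.0129 \cdot 10^{-7}$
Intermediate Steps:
$L{\left(M,g \right)} = -4 + 4 g - 8 M g$ ($L{\left(M,g \right)} = 4 \left(\left(- 2 M g - 1\right) + g\right) = 4 \left(\left(-1 - 2 M g\right) + g\right) = 4 \left(-1 + g - 2 M g\right) = -4 + 4 g - 8 M g$)
$f{\left(K \right)} = 16$
$x{\left(v,Y \right)} = 1776$ ($x{\left(v,Y \right)} = 6 \left(16 + \left(-4 + 4 \cdot 2 - 16 \cdot 2\right) \left(-10\right)\right) = 6 \left(16 + \left(-4 + 8 - 32\right) \left(-10\right)\right) = 6 \left(16 - -280\right) = 6 \left(16 + 280\right) = 6 \cdot 296 = 1776$)
$\frac{1}{x{\left(543,-1254 \right)} + 9871030} = \frac{1}{1776 + 9871030} = \frac{1}{9872806}$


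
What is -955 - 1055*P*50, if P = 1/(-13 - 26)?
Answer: 15505/39 ≈ 397.56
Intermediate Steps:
P = -1/39 (P = 1/(-39) = -1/39 ≈ -0.025641)
-955 - 1055*P*50 = -955 - (-1055)*50/39 = -955 - 1055*(-50/39) = -955 + 52750/39 = 15505/39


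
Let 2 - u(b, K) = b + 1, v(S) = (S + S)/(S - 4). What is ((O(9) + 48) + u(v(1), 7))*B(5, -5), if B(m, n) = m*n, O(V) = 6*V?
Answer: -7775/3 ≈ -2591.7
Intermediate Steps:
v(S) = 2*S/(-4 + S) (v(S) = (2*S)/(-4 + S) = 2*S/(-4 + S))
u(b, K) = 1 - b (u(b, K) = 2 - (b + 1) = 2 - (1 + b) = 2 + (-1 - b) = 1 - b)
((O(9) + 48) + u(v(1), 7))*B(5, -5) = ((6*9 + 48) + (1 - 2/(-4 + 1)))*(5*(-5)) = ((54 + 48) + (1 - 2/(-3)))*(-25) = (102 + (1 - 2*(-1)/3))*(-25) = (102 + (1 - 1*(-⅔)))*(-25) = (102 + (1 + ⅔))*(-25) = (102 + 5/3)*(-25) = (311/3)*(-25) = -7775/3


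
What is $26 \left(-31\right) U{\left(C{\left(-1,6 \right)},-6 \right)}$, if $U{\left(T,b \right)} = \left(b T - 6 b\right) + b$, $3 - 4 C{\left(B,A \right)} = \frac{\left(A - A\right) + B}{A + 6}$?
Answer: $- \frac{81809}{4} \approx -20452.0$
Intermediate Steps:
$C{\left(B,A \right)} = \frac{3}{4} - \frac{B}{4 \left(6 + A\right)}$ ($C{\left(B,A \right)} = \frac{3}{4} - \frac{\left(\left(A - A\right) + B\right) \frac{1}{A + 6}}{4} = \frac{3}{4} - \frac{\left(0 + B\right) \frac{1}{6 + A}}{4} = \frac{3}{4} - \frac{B \frac{1}{6 + A}}{4} = \frac{3}{4} - \frac{B}{4 \left(6 + A\right)}$)
$U{\left(T,b \right)} = - 5 b + T b$ ($U{\left(T,b \right)} = \left(T b - 6 b\right) + b = \left(- 6 b + T b\right) + b = - 5 b + T b$)
$26 \left(-31\right) U{\left(C{\left(-1,6 \right)},-6 \right)} = 26 \left(-31\right) \left(- 6 \left(-5 + \frac{18 - -1 + 3 \cdot 6}{4 \left(6 + 6\right)}\right)\right) = - 806 \left(- 6 \left(-5 + \frac{18 + 1 + 18}{4 \cdot 12}\right)\right) = - 806 \left(- 6 \left(-5 + \frac{1}{4} \cdot \frac{1}{12} \cdot 37\right)\right) = - 806 \left(- 6 \left(-5 + \frac{37}{48}\right)\right) = - 806 \left(\left(-6\right) \left(- \frac{203}{48}\right)\right) = \left(-806\right) \frac{203}{8} = - \frac{81809}{4}$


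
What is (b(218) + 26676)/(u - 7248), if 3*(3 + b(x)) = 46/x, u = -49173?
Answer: -8722094/18449667 ≈ -0.47275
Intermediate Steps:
b(x) = -3 + 46/(3*x) (b(x) = -3 + (46/x)/3 = -3 + 46/(3*x))
(b(218) + 26676)/(u - 7248) = ((-3 + (46/3)/218) + 26676)/(-49173 - 7248) = ((-3 + (46/3)*(1/218)) + 26676)/(-56421) = ((-3 + 23/327) + 26676)*(-1/56421) = (-958/327 + 26676)*(-1/56421) = (8722094/327)*(-1/56421) = -8722094/18449667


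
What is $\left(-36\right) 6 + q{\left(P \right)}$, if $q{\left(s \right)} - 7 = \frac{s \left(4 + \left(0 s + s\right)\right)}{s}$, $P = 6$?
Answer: $-199$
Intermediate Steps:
$q{\left(s \right)} = 11 + s$ ($q{\left(s \right)} = 7 + \frac{s \left(4 + \left(0 s + s\right)\right)}{s} = 7 + \frac{s \left(4 + \left(0 + s\right)\right)}{s} = 7 + \frac{s \left(4 + s\right)}{s} = 7 + \left(4 + s\right) = 11 + s$)
$\left(-36\right) 6 + q{\left(P \right)} = \left(-36\right) 6 + \left(11 + 6\right) = -216 + 17 = -199$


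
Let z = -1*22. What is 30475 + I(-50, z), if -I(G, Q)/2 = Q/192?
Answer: 1462811/48 ≈ 30475.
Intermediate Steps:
z = -22
I(G, Q) = -Q/96 (I(G, Q) = -2*Q/192 = -Q/96)
30475 + I(-50, z) = 30475 - 1/96*(-22) = 30475 + 11/48 = 1462811/48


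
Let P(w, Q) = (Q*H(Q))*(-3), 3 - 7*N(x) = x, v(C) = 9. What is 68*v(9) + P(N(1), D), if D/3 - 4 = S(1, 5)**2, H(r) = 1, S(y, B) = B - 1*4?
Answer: 567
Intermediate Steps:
S(y, B) = -4 + B (S(y, B) = B - 4 = -4 + B)
N(x) = 3/7 - x/7
D = 15 (D = 12 + 3*(-4 + 5)**2 = 12 + 3*1**2 = 12 + 3*1 = 12 + 3 = 15)
P(w, Q) = -3*Q (P(w, Q) = (Q*1)*(-3) = Q*(-3) = -3*Q)
68*v(9) + P(N(1), D) = 68*9 - 3*15 = 612 - 45 = 567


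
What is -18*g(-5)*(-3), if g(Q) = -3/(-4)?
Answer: 81/2 ≈ 40.500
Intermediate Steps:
g(Q) = ¾ (g(Q) = -3*(-¼) = ¾)
-18*g(-5)*(-3) = -18*¾*(-3) = -27/2*(-3) = 81/2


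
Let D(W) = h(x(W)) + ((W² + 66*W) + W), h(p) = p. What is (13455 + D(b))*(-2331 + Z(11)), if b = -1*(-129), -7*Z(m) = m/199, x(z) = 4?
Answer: -125802162842/1393 ≈ -9.0310e+7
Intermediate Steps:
Z(m) = -m/1393 (Z(m) = -m/(7*199) = -m/1393)
b = 129
D(W) = 4 + W² + 67*W (D(W) = 4 + ((W² + 66*W) + W) = 4 + (W² + 67*W) = 4 + W² + 67*W)
(13455 + D(b))*(-2331 + Z(11)) = (13455 + (4 + 129² + 67*129))*(-2331 - 1/1393*11) = (13455 + (4 + 16641 + 8643))*(-2331 - 11/1393) = (13455 + 25288)*(-3247094/1393) = 38743*(-3247094/1393) = -125802162842/1393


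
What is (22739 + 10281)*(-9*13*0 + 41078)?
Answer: 1356395560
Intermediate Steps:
(22739 + 10281)*(-9*13*0 + 41078) = 33020*(-117*0 + 41078) = 33020*(0 + 41078) = 33020*41078 = 1356395560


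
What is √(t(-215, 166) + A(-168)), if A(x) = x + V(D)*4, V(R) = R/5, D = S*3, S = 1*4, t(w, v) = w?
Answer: I*√9335/5 ≈ 19.324*I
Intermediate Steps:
S = 4
D = 12 (D = 4*3 = 12)
V(R) = R/5 (V(R) = R*(⅕) = R/5)
A(x) = 48/5 + x (A(x) = x + ((⅕)*12)*4 = x + (12/5)*4 = x + 48/5 = 48/5 + x)
√(t(-215, 166) + A(-168)) = √(-215 + (48/5 - 168)) = √(-215 - 792/5) = √(-1867/5) = I*√9335/5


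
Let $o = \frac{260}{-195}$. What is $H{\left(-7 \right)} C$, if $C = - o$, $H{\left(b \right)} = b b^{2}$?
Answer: $- \frac{1372}{3} \approx -457.33$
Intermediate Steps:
$o = - \frac{4}{3}$ ($o = 260 \left(- \frac{1}{195}\right) = - \frac{4}{3} \approx -1.3333$)
$H{\left(b \right)} = b^{3}$
$C = \frac{4}{3}$ ($C = \left(-1\right) \left(- \frac{4}{3}\right) = \frac{4}{3} \approx 1.3333$)
$H{\left(-7 \right)} C = \left(-7\right)^{3} \cdot \frac{4}{3} = \left(-343\right) \frac{4}{3} = - \frac{1372}{3}$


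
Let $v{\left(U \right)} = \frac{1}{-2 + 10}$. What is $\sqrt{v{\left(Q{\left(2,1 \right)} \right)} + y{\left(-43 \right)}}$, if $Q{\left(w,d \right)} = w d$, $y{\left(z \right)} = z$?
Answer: $\frac{7 i \sqrt{14}}{4} \approx 6.5479 i$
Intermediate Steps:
$Q{\left(w,d \right)} = d w$
$v{\left(U \right)} = \frac{1}{8}$
$\sqrt{v{\left(Q{\left(2,1 \right)} \right)} + y{\left(-43 \right)}} = \sqrt{\frac{1}{8} - 43} = \sqrt{- \frac{343}{8}} = \frac{7 i \sqrt{14}}{4}$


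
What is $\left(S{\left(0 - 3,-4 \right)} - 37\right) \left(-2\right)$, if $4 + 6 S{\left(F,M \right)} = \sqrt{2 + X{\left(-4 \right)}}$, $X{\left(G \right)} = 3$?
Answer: $\frac{226}{3} - \frac{\sqrt{5}}{3} \approx 74.588$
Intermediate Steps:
$S{\left(F,M \right)} = - \frac{2}{3} + \frac{\sqrt{5}}{6}$ ($S{\left(F,M \right)} = - \frac{2}{3} + \frac{\sqrt{2 + 3}}{6} = - \frac{2}{3} + \frac{\sqrt{5}}{6}$)
$\left(S{\left(0 - 3,-4 \right)} - 37\right) \left(-2\right) = \left(\left(- \frac{2}{3} + \frac{\sqrt{5}}{6}\right) - 37\right) \left(-2\right) = \left(- \frac{113}{3} + \frac{\sqrt{5}}{6}\right) \left(-2\right) = \frac{226}{3} - \frac{\sqrt{5}}{3}$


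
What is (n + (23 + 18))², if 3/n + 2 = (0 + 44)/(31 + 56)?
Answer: 25694761/16900 ≈ 1520.4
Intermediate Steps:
n = -261/130 (n = 3/(-2 + (0 + 44)/(31 + 56)) = 3/(-2 + 44/87) = 3/(-130/87) = 3*(-87/130) = -261/130 ≈ -2.0077)
(n + (23 + 18))² = (-261/130 + (23 + 18))² = (-261/130 + 41)² = (5069/130)² = 25694761/16900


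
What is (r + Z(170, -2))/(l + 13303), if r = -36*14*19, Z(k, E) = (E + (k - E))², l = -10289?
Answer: 9662/1507 ≈ 6.4114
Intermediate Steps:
Z(k, E) = k²
r = -9576 (r = -504*19 = -9576)
(r + Z(170, -2))/(l + 13303) = (-9576 + 170²)/(-10289 + 13303) = (-9576 + 28900)/3014 = 19324*(1/3014) = 9662/1507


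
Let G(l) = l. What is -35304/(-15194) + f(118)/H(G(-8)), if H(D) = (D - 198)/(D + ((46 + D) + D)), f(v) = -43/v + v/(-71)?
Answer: 234524337/92333938 ≈ 2.5400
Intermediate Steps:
f(v) = -43/v - v/71 (f(v) = -43/v + v*(-1/71) = -43/v - v/71)
H(D) = (-198 + D)/(46 + 3*D) (H(D) = (-198 + D)/(D + (46 + 2*D)) = (-198 + D)/(46 + 3*D))
-35304/(-15194) + f(118)/H(G(-8)) = -35304/(-15194) + (-43/118 - 1/71*118)/(((-198 - 8)/(46 + 3*(-8)))) = -35304*(-1/15194) + (-43*1/118 - 118/71)/((-206/(46 - 24))) = 17652/7597 + (-43/118 - 118/71)/((-206/22)) = 17652/7597 - 16977/(8378*((1/22)*(-206))) = 17652/7597 - 16977/(8378*(-103/11)) = 17652/7597 - 16977/8378*(-11/103) = 17652/7597 + 186747/862934 = 234524337/92333938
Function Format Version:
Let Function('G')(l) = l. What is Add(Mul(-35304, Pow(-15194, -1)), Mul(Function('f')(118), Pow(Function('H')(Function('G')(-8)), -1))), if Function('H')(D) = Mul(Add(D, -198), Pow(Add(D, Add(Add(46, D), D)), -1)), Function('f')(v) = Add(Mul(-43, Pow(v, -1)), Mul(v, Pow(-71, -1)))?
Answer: Rational(234524337, 92333938) ≈ 2.5400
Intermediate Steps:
Function('f')(v) = Add(Mul(-43, Pow(v, -1)), Mul(Rational(-1, 71), v)) (Function('f')(v) = Add(Mul(-43, Pow(v, -1)), Mul(v, Rational(-1, 71))) = Add(Mul(-43, Pow(v, -1)), Mul(Rational(-1, 71), v)))
Function('H')(D) = Mul(Pow(Add(46, Mul(3, D)), -1), Add(-198, D)) (Function('H')(D) = Mul(Add(-198, D), Pow(Add(D, Add(46, Mul(2, D))), -1)) = Mul(Add(-198, D), Pow(Add(46, Mul(3, D)), -1)) = Mul(Pow(Add(46, Mul(3, D)), -1), Add(-198, D)))
Add(Mul(-35304, Pow(-15194, -1)), Mul(Function('f')(118), Pow(Function('H')(Function('G')(-8)), -1))) = Add(Mul(-35304, Pow(-15194, -1)), Mul(Add(Mul(-43, Pow(118, -1)), Mul(Rational(-1, 71), 118)), Pow(Mul(Pow(Add(46, Mul(3, -8)), -1), Add(-198, -8)), -1))) = Add(Mul(-35304, Rational(-1, 15194)), Mul(Add(Mul(-43, Rational(1, 118)), Rational(-118, 71)), Pow(Mul(Pow(Add(46, -24), -1), -206), -1))) = Add(Rational(17652, 7597), Mul(Add(Rational(-43, 118), Rational(-118, 71)), Pow(Mul(Pow(22, -1), -206), -1))) = Add(Rational(17652, 7597), Mul(Rational(-16977, 8378), Pow(Mul(Rational(1, 22), -206), -1))) = Add(Rational(17652, 7597), Mul(Rational(-16977, 8378), Pow(Rational(-103, 11), -1))) = Add(Rational(17652, 7597), Mul(Rational(-16977, 8378), Rational(-11, 103))) = Add(Rational(17652, 7597), Rational(186747, 862934)) = Rational(234524337, 92333938)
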